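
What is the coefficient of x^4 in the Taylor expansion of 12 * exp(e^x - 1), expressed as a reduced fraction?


exp(e^x - 1) = sum_{k>=0} Bell_k x^k / k!, where Bell_k is the k-th Bell number.
So the coefficient of x^4 is 12 * Bell_4 / 4!.
Computing: Bell_4 = 15 and 4! = 24, giving
12 * 15/24 = 15/2.

15/2


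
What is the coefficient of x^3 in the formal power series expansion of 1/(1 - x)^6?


The expansion 1/(1 - x)^r = sum_{k>=0} C(k + r - 1, r - 1) x^k follows from the multiset / negative-binomial theorem (or from repeated differentiation of the geometric series).
For r = 6 and k = 3:
C(8, 5) = 40320 / (120 * 6) = 56.

56


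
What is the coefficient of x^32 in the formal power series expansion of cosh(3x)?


The Maclaurin series is cosh(t) = sum_{m>=0} t^(2m) / (2m)!, so substituting t = 3x, only even powers of x are nonzero, with coefficient of x^(2m) equal to 3^(2m) / (2m)!.
For x^32 the coefficient is 3^32/32! = 1853020188851841/263130836933693530167218012160000000 = 387420489/55014121340467297648640000000.

387420489/55014121340467297648640000000


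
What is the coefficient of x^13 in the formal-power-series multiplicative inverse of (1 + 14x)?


The inverse is 1/(1 + 14x). Apply the geometric identity 1/(1 - y) = sum_{k>=0} y^k with y = -14x:
1/(1 + 14x) = sum_{k>=0} (-14)^k x^k.
So the coefficient of x^13 is (-14)^13 = -793714773254144.

-793714773254144


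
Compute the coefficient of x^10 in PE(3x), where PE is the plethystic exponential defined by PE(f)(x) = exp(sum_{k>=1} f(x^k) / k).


With f(x) = 3x, the exponent is sum_{k>=1} 3 x^k / k = 3 * (-ln(1 - x)). Exponentiating:
PE(3x) = exp(-3 ln(1 - x)) = 1/(1 - x)^3.
By the negative binomial expansion, [x^n] 1/(1 - x)^3 = C(n + 2, 2).
For n = 10: C(12, 2) = 66.

66


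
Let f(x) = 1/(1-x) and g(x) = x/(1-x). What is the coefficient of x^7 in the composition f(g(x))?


First simplify the composition: f(g(x)) = 1/(1 - x/(1-x)) = (1-x)/((1-x) - x) = (1-x)/(1-2x).
Now extract the coefficient. Write (1-x)/(1-2x) = 1/(1-2x) - x/(1-2x).
The coefficient of x^n in 1/(1-2x) is 2^n, and in x/(1-2x) is 2^(n-1) (for n >= 1).
So the coefficient of x^7 is 2^7 - 2^6 = 128 - 64 = 64.

64


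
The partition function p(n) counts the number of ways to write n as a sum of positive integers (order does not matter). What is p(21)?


Using the generating function prod_{k>=1} 1/(1-x^k), we compute p(21).
By dynamic programming over parts 1 through 21:
p(21) = 792

792


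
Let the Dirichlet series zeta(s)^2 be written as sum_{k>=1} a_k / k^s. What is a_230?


The Dirichlet convolution of the constant function 1 with itself gives (1 * 1)(k) = sum_{d | k} 1 = d(k), the number of positive divisors of k.
Since zeta(s) = sum_{k>=1} 1/k^s, we have zeta(s)^2 = sum_{k>=1} d(k)/k^s, so a_k = d(k).
For k = 230: the divisors are 1, 2, 5, 10, 23, 46, 115, 230.
Count = 8.

8


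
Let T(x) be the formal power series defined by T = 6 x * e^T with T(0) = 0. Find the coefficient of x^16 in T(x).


Apply the Lagrange inversion formula: if T = 6 x * phi(T) with phi(t) = e^t, then
[x^n] T = 6^n * (1/n) [t^(n-1)] phi(t)^n = 6^n * (1/n) [t^(n-1)] e^(n t) = 6^n * (1/n) * n^(n-1) / (n-1)! = 6^n * n^(n-1) / n!.
When c = 1 this is the Cayley count of rooted labeled trees on n vertices, divided by n!.
For n = 16: 6^16 * 16^15 / 16! = 2821109907456 * 1152921504606846976/20922789888000 = 136157723851059414171648/875875.

136157723851059414171648/875875


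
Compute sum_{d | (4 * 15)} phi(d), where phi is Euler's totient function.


First, 4 * 15 = 60. One classical identity is sum_{d | n} phi(d) = n (each k in [1, n] has a unique gcd with n, and among the k's with gcd(k, n) = n/d there are phi(d) of them). So the sum equals 60. We also verify directly:
Divisors of 60: 1, 2, 3, 4, 5, 6, 10, 12, 15, 20, 30, 60.
phi values: 1, 1, 2, 2, 4, 2, 4, 4, 8, 8, 8, 16.
Sum = 60.

60


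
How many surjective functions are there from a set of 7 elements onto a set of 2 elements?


By inclusion-exclusion on which target elements are missed, the number of surjections from an n-set onto a k-set is
surj(n, k) = sum_{j=0}^{k} (-1)^j C(k, j) (k - j)^n.
Equivalently surj(n, k) = k! * S(n, k), where S(n, k) is the Stirling number of the second kind.
For n = 7, k = 2:
S(7, 2) = 63, so
surj = 2! * 63 = 2 * 63 = 126.

126


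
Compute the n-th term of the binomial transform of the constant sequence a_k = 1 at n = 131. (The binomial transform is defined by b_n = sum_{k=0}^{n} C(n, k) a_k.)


With a_k = 1 for all k, b_n = sum_{k=0}^{n} C(n, k) = 2^n by the binomial theorem.
For n = 131: 2^131 = 2722258935367507707706996859454145691648.

2722258935367507707706996859454145691648


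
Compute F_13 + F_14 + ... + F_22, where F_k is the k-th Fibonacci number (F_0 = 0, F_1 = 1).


Use the identity sum_{k=0}^{N} F_k = F_{N+2} - 1 (which follows from F_{k+2} - F_{k+1} = F_k). Then
sum_{k=13}^{22} F_k = (F_{24} - 1) - (F_{14} - 1) = F_{24} - F_{14}.
Computing: F_{24} = 46368, F_{14} = 377, so
Sum = 46368 - 377 = 45991.

45991


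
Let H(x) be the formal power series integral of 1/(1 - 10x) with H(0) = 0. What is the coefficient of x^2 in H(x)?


1/(1 - 10x) = sum_{k>=0} 10^k x^k. Integrating termwise with H(0) = 0:
H(x) = sum_{k>=0} 10^k x^(k+1) / (k+1) = sum_{m>=1} 10^(m-1) x^m / m.
For m = 2: 10^1/2 = 10/2 = 5.

5


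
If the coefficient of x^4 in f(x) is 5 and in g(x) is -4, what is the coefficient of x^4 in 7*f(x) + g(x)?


Scalar multiplication scales coefficients: 7 * 5 = 35.
Then add the g coefficient: 35 + -4
= 31

31


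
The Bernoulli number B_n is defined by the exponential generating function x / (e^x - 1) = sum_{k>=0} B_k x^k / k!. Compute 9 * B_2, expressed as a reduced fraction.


Bernoulli numbers can also be computed recursively via B_0 = 1 and sum_{j=0}^{m} C(m+1, j) B_j = 0 for m >= 1. Odd-index Bernoulli numbers vanish for k >= 3.
Computing B_2 = 1/6, so 9 * B_2 = 9 * 1/6 = 3/2.

3/2


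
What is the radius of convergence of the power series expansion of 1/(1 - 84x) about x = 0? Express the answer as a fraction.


Expanding 1/(1 - 84x) = sum_{k>=0} 84^k x^k, the series converges when |84x| < 1, i.e., |x| < 1/84.
So the radius of convergence is 1/84 = 1/84.

1/84


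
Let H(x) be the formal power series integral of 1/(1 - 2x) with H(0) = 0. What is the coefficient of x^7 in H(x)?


1/(1 - 2x) = sum_{k>=0} 2^k x^k. Integrating termwise with H(0) = 0:
H(x) = sum_{k>=0} 2^k x^(k+1) / (k+1) = sum_{m>=1} 2^(m-1) x^m / m.
For m = 7: 2^6/7 = 64/7 = 64/7.

64/7


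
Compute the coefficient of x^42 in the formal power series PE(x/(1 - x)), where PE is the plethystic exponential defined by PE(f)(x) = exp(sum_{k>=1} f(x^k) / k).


For f(x) = x/(1 - x) we have
sum_{k>=1} f(x^k) / k = sum_{k>=1} (1/k) * x^k / (1 - x^k) = sum_{k, m >= 1} x^(k m) / k,
which after exponentiating simplifies to
PE(x/(1 - x)) = prod_{k>=1} 1 / (1 - x^k).
This is the generating function for the partition function p(n), so the coefficient of x^42 is p(42).
Computing p(42) by dynamic programming over parts 1, 2, ..., 42: p(42) = 53174.

53174


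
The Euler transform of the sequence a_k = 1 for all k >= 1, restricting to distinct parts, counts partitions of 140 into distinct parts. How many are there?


Partitions of 140 into distinct parts can be computed via generating function.
Product (1+x)(1+x^2)(1+x^3)...
The coefficient of x^140 = 9617150

9617150


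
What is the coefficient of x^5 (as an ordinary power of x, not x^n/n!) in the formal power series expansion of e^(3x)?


The exponential series is e^y = sum_{k>=0} y^k / k!. Substituting y = 3x gives
e^(3x) = sum_{k>=0} 3^k x^k / k!.
So the coefficient of x^n is a^n/n! with a = 3, n = 5:
3^5 / 5! = 243/120 = 81/40

81/40


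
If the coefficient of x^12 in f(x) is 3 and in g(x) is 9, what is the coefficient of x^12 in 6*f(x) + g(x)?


Scalar multiplication scales coefficients: 6 * 3 = 18.
Then add the g coefficient: 18 + 9
= 27

27


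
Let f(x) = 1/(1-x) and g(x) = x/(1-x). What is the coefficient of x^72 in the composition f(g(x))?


First simplify the composition: f(g(x)) = 1/(1 - x/(1-x)) = (1-x)/((1-x) - x) = (1-x)/(1-2x).
Now extract the coefficient. Write (1-x)/(1-2x) = 1/(1-2x) - x/(1-2x).
The coefficient of x^n in 1/(1-2x) is 2^n, and in x/(1-2x) is 2^(n-1) (for n >= 1).
So the coefficient of x^72 is 2^72 - 2^71 = 4722366482869645213696 - 2361183241434822606848 = 2361183241434822606848.

2361183241434822606848


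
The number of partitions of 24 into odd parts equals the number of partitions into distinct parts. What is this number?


Computing partitions of 24 into odd parts (1, 3, 5, ...):
Using the generating function prod_{k>=0} 1/(1-x^(2k+1)),
the count is 122

122


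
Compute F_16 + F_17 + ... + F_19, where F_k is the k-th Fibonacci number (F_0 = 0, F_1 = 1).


Use the identity sum_{k=0}^{N} F_k = F_{N+2} - 1 (which follows from F_{k+2} - F_{k+1} = F_k). Then
sum_{k=16}^{19} F_k = (F_{21} - 1) - (F_{17} - 1) = F_{21} - F_{17}.
Computing: F_{21} = 10946, F_{17} = 1597, so
Sum = 10946 - 1597 = 9349.

9349


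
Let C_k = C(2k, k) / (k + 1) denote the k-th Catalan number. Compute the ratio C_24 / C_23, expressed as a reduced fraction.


Using C_k = (2k)! / (k! (k+1)!), the ratio C_{k+1}/C_k simplifies to
C_{k+1}/C_k = [(2k+2)! / ((k+1)! (k+2)!)] * [k! (k+1)! / (2k)!]
 = (2k+2)(2k+1) / ((k+1)(k+2)) = 2(2k+1) / (k+2).
For k = 23: 2(2*23 + 1) / (23 + 2) = 94/25 = 94/25.

94/25


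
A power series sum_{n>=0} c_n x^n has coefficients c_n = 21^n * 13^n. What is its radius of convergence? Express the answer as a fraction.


By the root test (Cauchy-Hadamard), the radius is R = 1 / limsup_n |c_n|^(1/n).
Here |c_n|^(1/n) = (21^n * 13^n)^(1/n) = 21 * 13 = 273 for all n.
So R = 1/273 = 1/273.

1/273


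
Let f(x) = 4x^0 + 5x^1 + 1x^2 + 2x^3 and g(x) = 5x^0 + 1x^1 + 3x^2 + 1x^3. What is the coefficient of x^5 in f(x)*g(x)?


Cauchy product at x^5:
1*1 + 2*3
= 7

7


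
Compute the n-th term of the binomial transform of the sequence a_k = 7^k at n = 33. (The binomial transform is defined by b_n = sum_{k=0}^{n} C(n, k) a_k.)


With a_k = 7^k, b_n = sum_{k=0}^{n} C(n, k) 7^k = (1 + 7)^n by the binomial theorem.
For n = 33: (1 + 7)^33 = 8^33 = 633825300114114700748351602688.

633825300114114700748351602688


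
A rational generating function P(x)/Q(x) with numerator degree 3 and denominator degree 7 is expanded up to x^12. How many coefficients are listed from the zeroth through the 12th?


Expanding up to x^12 gives the coefficients for x^0, x^1, ..., x^12.
That is 12 + 1 = 13 coefficients in total.

13


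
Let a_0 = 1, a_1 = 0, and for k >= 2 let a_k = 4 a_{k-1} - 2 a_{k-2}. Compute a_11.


Iterating the recurrence forward:
a_0 = 1
a_1 = 0
a_2 = 4*0 - 2*1 = -2
a_3 = 4*-2 - 2*0 = -8
a_4 = 4*-8 - 2*-2 = -28
a_5 = 4*-28 - 2*-8 = -96
a_6 = 4*-96 - 2*-28 = -328
a_7 = 4*-328 - 2*-96 = -1120
a_8 = 4*-1120 - 2*-328 = -3824
a_9 = 4*-3824 - 2*-1120 = -13056
a_10 = 4*-13056 - 2*-3824 = -44576
a_11 = 4*-44576 - 2*-13056 = -152192
So a_11 = -152192.

-152192


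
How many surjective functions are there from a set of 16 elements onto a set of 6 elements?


By inclusion-exclusion on which target elements are missed, the number of surjections from an n-set onto a k-set is
surj(n, k) = sum_{j=0}^{k} (-1)^j C(k, j) (k - j)^n.
Equivalently surj(n, k) = k! * S(n, k), where S(n, k) is the Stirling number of the second kind.
For n = 16, k = 6:
S(16, 6) = 2734926558, so
surj = 6! * 2734926558 = 720 * 2734926558 = 1969147121760.

1969147121760


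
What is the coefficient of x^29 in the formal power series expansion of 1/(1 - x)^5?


The negative binomial / multiset identity is
1/(1 - x)^r = sum_{k>=0} C(k + r - 1, r - 1) x^k.
Here r = 5 and k = 29, so the coefficient is
C(29 + 4, 4) = C(33, 4)
= 40920

40920


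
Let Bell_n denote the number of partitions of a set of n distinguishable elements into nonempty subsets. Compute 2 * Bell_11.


Bell_11 can be computed from the Bell triangle or from Dobinski's identity Bell_n = (1/e) * sum_{k>=0} k^n / k!.
Computing Bell_11 = 678570.
Then 2 * 678570 = 1357140.

1357140


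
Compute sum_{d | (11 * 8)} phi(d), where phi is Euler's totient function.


First, 11 * 8 = 88. One classical identity is sum_{d | n} phi(d) = n (each k in [1, n] has a unique gcd with n, and among the k's with gcd(k, n) = n/d there are phi(d) of them). So the sum equals 88. We also verify directly:
Divisors of 88: 1, 2, 4, 8, 11, 22, 44, 88.
phi values: 1, 1, 2, 4, 10, 10, 20, 40.
Sum = 88.

88


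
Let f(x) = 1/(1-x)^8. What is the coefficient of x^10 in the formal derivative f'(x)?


Differentiate: d/dx [ 1/(1-x)^r ] = r / (1-x)^(r+1).
Here r = 8, so f'(x) = 8 / (1-x)^9.
The expansion of 1/(1-x)^(r+1) has coefficient of x^n equal to C(n+r, r).
So the coefficient of x^10 in f'(x) is
8 * C(18, 8) = 8 * 43758 = 350064

350064


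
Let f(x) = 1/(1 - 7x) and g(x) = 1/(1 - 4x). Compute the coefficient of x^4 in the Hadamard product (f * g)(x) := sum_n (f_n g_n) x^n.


f has coefficients f_k = 7^k and g has coefficients g_k = 4^k, so the Hadamard product has coefficient (f*g)_k = 7^k * 4^k = 28^k.
For k = 4: 28^4 = 614656.

614656


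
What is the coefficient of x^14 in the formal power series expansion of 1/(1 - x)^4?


The expansion 1/(1 - x)^r = sum_{k>=0} C(k + r - 1, r - 1) x^k follows from the multiset / negative-binomial theorem (or from repeated differentiation of the geometric series).
For r = 4 and k = 14:
C(17, 3) = 355687428096000 / (6 * 87178291200) = 680.

680


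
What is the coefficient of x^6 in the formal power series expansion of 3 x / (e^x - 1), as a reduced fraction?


The exponential generating function for Bernoulli numbers is
x / (e^x - 1) = sum_{k>=0} B_k x^k / k!.
So the coefficient of x^6 in 3 x / (e^x - 1) is 3 B_6 / 6!.
Computing: B_6 = 1/42, 6! = 720, giving
3 * 1/42 / 720 = 1/10080.

1/10080


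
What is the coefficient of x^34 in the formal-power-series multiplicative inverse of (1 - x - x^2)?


Let the inverse be f(x) = sum_{k>=0} a_k x^k. From f(x) * (1 - x - x^2) = 1 and matching coefficients:
 x^0: a_0 = 1.
 x^1: a_1 - a_0 = 0, so a_1 = 1.
 x^k (k >= 2): a_k - a_{k-1} - a_{k-2} = 0, i.e. a_k = a_{k-1} + a_{k-2}.
This is the Fibonacci-type recurrence shifted so that a_0 = a_1 = 1.
Iterating: a_0=1, a_1=1, a_2=2, a_3=3, a_4=5, a_5=8, a_6=13, a_7=21, a_8=34, a_9=55, ...
a_34 = 9227465.

9227465


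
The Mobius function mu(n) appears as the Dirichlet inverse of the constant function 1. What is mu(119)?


119 = 7 * 17 (all distinct primes).
mu(119) = (-1)^2 = 1

1


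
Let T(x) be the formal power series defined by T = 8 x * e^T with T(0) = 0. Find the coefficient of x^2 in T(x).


Apply the Lagrange inversion formula: if T = 8 x * phi(T) with phi(t) = e^t, then
[x^n] T = 8^n * (1/n) [t^(n-1)] phi(t)^n = 8^n * (1/n) [t^(n-1)] e^(n t) = 8^n * (1/n) * n^(n-1) / (n-1)! = 8^n * n^(n-1) / n!.
When c = 1 this is the Cayley count of rooted labeled trees on n vertices, divided by n!.
For n = 2: 8^2 * 2^1 / 2! = 64 * 2/2 = 64.

64


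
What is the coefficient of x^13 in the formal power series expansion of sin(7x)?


The Maclaurin series is sin(t) = sum_{k>=0} (-1)^k t^(2k+1) / (2k+1)!, so substituting t = 7x, only odd powers of x are nonzero, with coefficient of x^(2k+1) equal to (-1)^k 7^(2k+1) / (2k+1)!.
Write 13 = 2*6 + 1, giving the coefficient (-1)^6 * 7^13 / 13! = 96889010407/6227020800 = 13841287201/889574400.

13841287201/889574400


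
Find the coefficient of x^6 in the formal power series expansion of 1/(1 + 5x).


Write 1/(1 + c x) = 1/(1 - (-c) x) and apply the geometric-series identity
1/(1 - y) = sum_{k>=0} y^k to get 1/(1 + c x) = sum_{k>=0} (-c)^k x^k.
So the coefficient of x^k is (-c)^k = (-1)^k * c^k.
Here c = 5 and k = 6:
(-5)^6 = 1 * 15625 = 15625

15625


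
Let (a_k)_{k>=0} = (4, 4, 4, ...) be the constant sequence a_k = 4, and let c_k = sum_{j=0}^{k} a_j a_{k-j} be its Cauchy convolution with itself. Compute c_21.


Since a_j = 4 for all j >= 0, the convolution sum becomes
c_k = sum_{j=0}^{k} 4 * 4 = 16 * (k + 1).
Equivalently, the generating function of (a_k) is 4/(1 - x) and its square is 16/(1 - x)^2 = sum_{k>=0} 16(k + 1) x^k.
For k = 21: 16 * 22 = 352.

352


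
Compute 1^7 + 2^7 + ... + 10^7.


This power sum has a closed form given by Faulhaber's formula
sum_{k=1}^{m} k^p = (1 / (p + 1)) * sum_{j=0}^{p} C(p + 1, j) B_j m^(p + 1 - j),
but for small m direct computation is fastest:
1 + 128 + 2187 + 16384 + 78125 + 279936 + 823543 + 2097152 + 4782969 + 10000000 = 18080425.

18080425


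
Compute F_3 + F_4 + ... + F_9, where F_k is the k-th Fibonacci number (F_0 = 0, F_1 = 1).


Use the identity sum_{k=0}^{N} F_k = F_{N+2} - 1 (which follows from F_{k+2} - F_{k+1} = F_k). Then
sum_{k=3}^{9} F_k = (F_{11} - 1) - (F_{4} - 1) = F_{11} - F_{4}.
Computing: F_{11} = 89, F_{4} = 3, so
Sum = 89 - 3 = 86.

86


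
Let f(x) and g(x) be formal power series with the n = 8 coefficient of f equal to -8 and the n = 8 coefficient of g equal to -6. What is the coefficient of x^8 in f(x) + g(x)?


Addition of formal power series is termwise.
The coefficient of x^8 in f + g = -8 + -6
= -14

-14


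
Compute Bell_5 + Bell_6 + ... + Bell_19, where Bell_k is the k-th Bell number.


Recall Bell_k counts set partitions of a k-set (with Bell_0 = 1 by convention).
Bell_5 through Bell_19: 52, 203, 877, 4140, 21147, 115975, 678570, 4213597, 27644437, 190899322, 1382958545, 10480142147, 82864869804, 682076806159, 5832742205057
Sum = 52 + 203 + 877 + 4140 + 21147 + 115975 + 678570 + 4213597 + 27644437 + 190899322 + 1382958545 + 10480142147 + 82864869804 + 682076806159 + 5832742205057 = 6609770560032.

6609770560032


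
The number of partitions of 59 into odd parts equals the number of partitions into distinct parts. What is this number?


Computing partitions of 59 into odd parts (1, 3, 5, ...):
Using the generating function prod_{k>=0} 1/(1-x^(2k+1)),
the count is 9792

9792


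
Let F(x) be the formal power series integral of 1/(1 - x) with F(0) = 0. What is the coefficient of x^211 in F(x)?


1/(1 - x) = sum_{k>=0} x^k. Integrating termwise and using F(0) = 0 gives
F(x) = sum_{k>=0} x^(k+1) / (k+1) = sum_{m>=1} x^m / m = -ln(1 - x).
So the coefficient of x^211 is 1/211 = 1/211.

1/211


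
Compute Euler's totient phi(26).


phi(n) counts integers in [1, n] coprime to n. Using the multiplicative formula phi(n) = n * prod_{p | n} (1 - 1/p):
26 = 2 * 13, so
phi(26) = 26 * (1 - 1/2) * (1 - 1/13) = 12.

12


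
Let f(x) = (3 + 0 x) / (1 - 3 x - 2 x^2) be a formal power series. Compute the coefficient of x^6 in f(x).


Write f(x) = sum_{k>=0} a_k x^k. Multiplying both sides by 1 - 3 x - 2 x^2 gives
(1 - 3 x - 2 x^2) sum_{k>=0} a_k x^k = 3 + 0 x.
Matching coefficients:
 x^0: a_0 = 3
 x^1: a_1 - 3 a_0 = 0  =>  a_1 = 3*3 + 0 = 9
 x^k (k >= 2): a_k = 3 a_{k-1} + 2 a_{k-2}.
Iterating: a_2 = 33, a_3 = 117, a_4 = 417, a_5 = 1485, a_6 = 5289.
So the coefficient of x^6 is 5289.

5289


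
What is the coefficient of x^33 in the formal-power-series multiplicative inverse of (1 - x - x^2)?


Let the inverse be f(x) = sum_{k>=0} a_k x^k. From f(x) * (1 - x - x^2) = 1 and matching coefficients:
 x^0: a_0 = 1.
 x^1: a_1 - a_0 = 0, so a_1 = 1.
 x^k (k >= 2): a_k - a_{k-1} - a_{k-2} = 0, i.e. a_k = a_{k-1} + a_{k-2}.
This is the Fibonacci-type recurrence shifted so that a_0 = a_1 = 1.
Iterating: a_0=1, a_1=1, a_2=2, a_3=3, a_4=5, a_5=8, a_6=13, a_7=21, a_8=34, a_9=55, ...
a_33 = 5702887.

5702887


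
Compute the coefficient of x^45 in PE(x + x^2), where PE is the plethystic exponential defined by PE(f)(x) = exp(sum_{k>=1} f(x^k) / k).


With f(x) = x + x^2, the exponent is sum_{k>=1} (x^k + x^(2k)) / k = -ln(1 - x) - ln(1 - x^2). Exponentiating:
PE(x + x^2) = 1 / ((1 - x)(1 - x^2)).
This is the generating function for partitions of n into parts of size 1 or 2. The number of 2's can be any j in 0..22, and the rest are 1's, so
[x^45] = floor(45/2) + 1 = 23.

23


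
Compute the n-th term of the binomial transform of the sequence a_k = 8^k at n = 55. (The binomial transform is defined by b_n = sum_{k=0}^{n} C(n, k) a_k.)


With a_k = 8^k, b_n = sum_{k=0}^{n} C(n, k) 8^k = (1 + 8)^n by the binomial theorem.
For n = 55: (1 + 8)^55 = 9^55 = 30432527221704537086371993251530170531786747066637049.

30432527221704537086371993251530170531786747066637049


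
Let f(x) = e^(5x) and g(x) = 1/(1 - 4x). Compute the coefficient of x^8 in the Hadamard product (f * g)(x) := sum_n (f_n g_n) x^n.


Expanding: f_k = 5^k/k! (from e^(5x)) and g_k = 4^k (from 1/(1 - 4x)). So the Hadamard coefficient (f * g)_k = 5^k 4^k / k! = (20)^k / k!.
For k = 8: 20^8/8! = 25600000000/40320 = 40000000/63.

40000000/63


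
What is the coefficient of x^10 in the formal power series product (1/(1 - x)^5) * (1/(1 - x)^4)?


Combine the factors: (1/(1 - x)^5) * (1/(1 - x)^4) = 1/(1 - x)^9.
Then use 1/(1 - x)^r = sum_{k>=0} C(k + r - 1, r - 1) x^k with r = 9 and k = 10:
C(18, 8) = 43758.

43758


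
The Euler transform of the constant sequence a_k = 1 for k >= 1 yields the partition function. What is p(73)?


The Euler transform converts the sequence a_k = 1 into the number of integer partitions.
Using the recurrence or dynamic programming:
p(73) = 6185689

6185689


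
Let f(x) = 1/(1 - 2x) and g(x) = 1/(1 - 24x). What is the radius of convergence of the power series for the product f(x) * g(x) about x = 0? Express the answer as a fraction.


The radius of 1/(1 - 2x) is 1/2 (nearest singularity at x = 1/2), and the radius of 1/(1 - 24x) is 1/24.
The product f(x)*g(x) = 1/((1 - 2x)(1 - 24x)) has singularities at both 1/2 and 1/24, so its radius of convergence is the distance to the nearest one:
min(1/2, 1/24) = 1/24.

1/24


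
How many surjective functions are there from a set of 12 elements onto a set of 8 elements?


By inclusion-exclusion on which target elements are missed, the number of surjections from an n-set onto a k-set is
surj(n, k) = sum_{j=0}^{k} (-1)^j C(k, j) (k - j)^n.
Equivalently surj(n, k) = k! * S(n, k), where S(n, k) is the Stirling number of the second kind.
For n = 12, k = 8:
S(12, 8) = 159027, so
surj = 8! * 159027 = 40320 * 159027 = 6411968640.

6411968640


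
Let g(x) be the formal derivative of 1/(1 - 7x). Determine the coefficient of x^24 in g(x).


Differentiate termwise: d/dx sum_{k>=0} 7^k x^k = sum_{k>=1} k 7^k x^(k-1) = sum_{j>=0} (j+1) 7^(j+1) x^j.
Equivalently, d/dx [1/(1 - 7x)] = 7/(1 - 7x)^2.
For j = 24: 25 * 7^25 = 25 * 1341068619663964900807 = 33526715491599122520175.

33526715491599122520175


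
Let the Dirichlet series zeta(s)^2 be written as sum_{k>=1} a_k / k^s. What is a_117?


The Dirichlet convolution of the constant function 1 with itself gives (1 * 1)(k) = sum_{d | k} 1 = d(k), the number of positive divisors of k.
Since zeta(s) = sum_{k>=1} 1/k^s, we have zeta(s)^2 = sum_{k>=1} d(k)/k^s, so a_k = d(k).
For k = 117: the divisors are 1, 3, 9, 13, 39, 117.
Count = 6.

6


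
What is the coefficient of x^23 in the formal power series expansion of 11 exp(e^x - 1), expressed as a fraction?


exp(e^x - 1) is the exponential generating function for the Bell numbers Bell_k: exp(e^x - 1) = sum_{k>=0} Bell_k x^k / k!.
So the coefficient of x^23 in 11 exp(e^x - 1) is 11 Bell_23 / 23!.
Computing: Bell_23 = 44152005855084346 and 23! = 25852016738884976640000, giving
11 * 44152005855084346/25852016738884976640000 = 22076002927542173/1175091669949317120000.

22076002927542173/1175091669949317120000


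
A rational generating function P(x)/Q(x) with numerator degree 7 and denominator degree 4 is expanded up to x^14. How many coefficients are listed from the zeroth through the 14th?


Expanding up to x^14 gives the coefficients for x^0, x^1, ..., x^14.
That is 14 + 1 = 15 coefficients in total.

15


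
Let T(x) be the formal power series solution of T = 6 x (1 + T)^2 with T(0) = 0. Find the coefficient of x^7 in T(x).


Apply the Lagrange inversion formula: if T = 6 x * phi(T) with phi(t) = (1 + t)^2, then [x^n] T = 6^n * (1/n) [t^(n-1)] phi(t)^n = 6^n * (1/n) [t^(n-1)] (1 + t)^(2n) = 6^n * (1/n) C(2n, n-1).
Using the identity C(2n, n-1) = C(2n, n) * n / (n+1), the unscaled factor equals C(2n, n) / (n+1) = C_n, the n-th Catalan number.
For n = 7: C_7 = C(14, 7) / 8 = 3432/8 = 429.
With the 6^7 = 279936 factor, the coefficient is 279936 * 429 = 120092544.

120092544


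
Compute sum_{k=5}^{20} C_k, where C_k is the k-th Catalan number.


C_5 through C_20: 42, 132, 429, 1430, 4862, 16796, 58786, 208012, 742900, 2674440, 9694845, 35357670, 129644790, 477638700, 1767263190, 6564120420
Sum = 42 + 132 + 429 + 1430 + 4862 + 16796 + 58786 + 208012 + 742900 + 2674440 + 9694845 + 35357670 + 129644790 + 477638700 + 1767263190 + 6564120420
= 8987427444

8987427444


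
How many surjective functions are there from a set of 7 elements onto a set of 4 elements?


By inclusion-exclusion on which target elements are missed, the number of surjections from an n-set onto a k-set is
surj(n, k) = sum_{j=0}^{k} (-1)^j C(k, j) (k - j)^n.
Equivalently surj(n, k) = k! * S(n, k), where S(n, k) is the Stirling number of the second kind.
For n = 7, k = 4:
S(7, 4) = 350, so
surj = 4! * 350 = 24 * 350 = 8400.

8400


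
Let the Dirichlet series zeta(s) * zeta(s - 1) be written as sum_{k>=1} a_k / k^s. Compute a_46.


Convolution gives a_k = sum_{d | k} d * 1 = sum_{d | k} d = sigma(k), the sum of positive divisors of k.
For k = 46, the divisors are 1, 2, 23, 46, so
sigma(46) = 1 + 2 + 23 + 46 = 72.

72


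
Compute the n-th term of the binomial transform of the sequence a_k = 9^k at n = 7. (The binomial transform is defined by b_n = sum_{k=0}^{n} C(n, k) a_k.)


With a_k = 9^k, b_n = sum_{k=0}^{n} C(n, k) 9^k = (1 + 9)^n by the binomial theorem.
For n = 7: (1 + 9)^7 = 10^7 = 10000000.

10000000


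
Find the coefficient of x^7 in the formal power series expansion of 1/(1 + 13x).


Write 1/(1 + c x) = 1/(1 - (-c) x) and apply the geometric-series identity
1/(1 - y) = sum_{k>=0} y^k to get 1/(1 + c x) = sum_{k>=0} (-c)^k x^k.
So the coefficient of x^k is (-c)^k = (-1)^k * c^k.
Here c = 13 and k = 7:
(-13)^7 = -1 * 62748517 = -62748517

-62748517


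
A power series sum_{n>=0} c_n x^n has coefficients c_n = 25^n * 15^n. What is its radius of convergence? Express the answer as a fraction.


By the root test (Cauchy-Hadamard), the radius is R = 1 / limsup_n |c_n|^(1/n).
Here |c_n|^(1/n) = (25^n * 15^n)^(1/n) = 25 * 15 = 375 for all n.
So R = 1/375 = 1/375.

1/375


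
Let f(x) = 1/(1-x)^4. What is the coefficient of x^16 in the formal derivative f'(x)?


Differentiate: d/dx [ 1/(1-x)^r ] = r / (1-x)^(r+1).
Here r = 4, so f'(x) = 4 / (1-x)^5.
The expansion of 1/(1-x)^(r+1) has coefficient of x^n equal to C(n+r, r).
So the coefficient of x^16 in f'(x) is
4 * C(20, 4) = 4 * 4845 = 19380

19380


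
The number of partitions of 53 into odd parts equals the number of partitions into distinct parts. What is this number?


Computing partitions of 53 into odd parts (1, 3, 5, ...):
Using the generating function prod_{k>=0} 1/(1-x^(2k+1)),
the count is 5120

5120


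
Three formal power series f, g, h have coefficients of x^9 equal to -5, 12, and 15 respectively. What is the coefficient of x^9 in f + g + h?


Series addition is componentwise:
-5 + 12 + 15
= 22

22


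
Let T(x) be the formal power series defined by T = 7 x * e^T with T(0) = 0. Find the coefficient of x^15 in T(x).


Apply the Lagrange inversion formula: if T = 7 x * phi(T) with phi(t) = e^t, then
[x^n] T = 7^n * (1/n) [t^(n-1)] phi(t)^n = 7^n * (1/n) [t^(n-1)] e^(n t) = 7^n * (1/n) * n^(n-1) / (n-1)! = 7^n * n^(n-1) / n!.
When c = 1 this is the Cayley count of rooted labeled trees on n vertices, divided by n!.
For n = 15: 7^15 * 15^14 / 15! = 4747561509943 * 29192926025390625/1307674368000 = 31039492054703466796875/292864.

31039492054703466796875/292864


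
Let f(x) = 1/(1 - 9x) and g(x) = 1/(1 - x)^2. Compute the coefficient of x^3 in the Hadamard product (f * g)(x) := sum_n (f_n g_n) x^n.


f has coefficients f_k = 9^k. For g = 1/(1 - x)^2 the coefficient is g_k = C(k + 1, 1) = k + 1. The Hadamard coefficient is (f * g)_k = 9^k * (k + 1).
For k = 3: 9^3 * 4 = 729 * 4 = 2916.

2916


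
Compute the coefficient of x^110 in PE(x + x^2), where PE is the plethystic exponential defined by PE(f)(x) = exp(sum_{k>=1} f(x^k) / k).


With f(x) = x + x^2, the exponent is sum_{k>=1} (x^k + x^(2k)) / k = -ln(1 - x) - ln(1 - x^2). Exponentiating:
PE(x + x^2) = 1 / ((1 - x)(1 - x^2)).
This is the generating function for partitions of n into parts of size 1 or 2. The number of 2's can be any j in 0..55, and the rest are 1's, so
[x^110] = floor(110/2) + 1 = 56.

56


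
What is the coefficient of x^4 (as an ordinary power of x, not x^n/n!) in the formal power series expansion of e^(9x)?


The exponential series is e^y = sum_{k>=0} y^k / k!. Substituting y = 9x gives
e^(9x) = sum_{k>=0} 9^k x^k / k!.
So the coefficient of x^n is a^n/n! with a = 9, n = 4:
9^4 / 4! = 6561/24 = 2187/8

2187/8


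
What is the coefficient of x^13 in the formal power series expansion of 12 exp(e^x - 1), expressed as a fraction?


exp(e^x - 1) is the exponential generating function for the Bell numbers Bell_k: exp(e^x - 1) = sum_{k>=0} Bell_k x^k / k!.
So the coefficient of x^13 in 12 exp(e^x - 1) is 12 Bell_13 / 13!.
Computing: Bell_13 = 27644437 and 13! = 6227020800, giving
12 * 27644437/6227020800 = 27644437/518918400.

27644437/518918400


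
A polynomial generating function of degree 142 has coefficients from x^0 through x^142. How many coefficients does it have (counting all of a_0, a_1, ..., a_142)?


A polynomial of degree 142 takes the form a_0 + a_1 x + ... + a_142 x^142.
The number of coefficients is 142 + 1 = 143.

143


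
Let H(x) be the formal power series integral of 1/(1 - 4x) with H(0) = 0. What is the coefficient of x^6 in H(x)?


1/(1 - 4x) = sum_{k>=0} 4^k x^k. Integrating termwise with H(0) = 0:
H(x) = sum_{k>=0} 4^k x^(k+1) / (k+1) = sum_{m>=1} 4^(m-1) x^m / m.
For m = 6: 4^5/6 = 1024/6 = 512/3.

512/3


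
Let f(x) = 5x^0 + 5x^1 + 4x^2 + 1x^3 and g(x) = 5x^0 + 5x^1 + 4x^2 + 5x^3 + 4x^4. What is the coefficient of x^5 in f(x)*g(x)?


Cauchy product at x^5:
5*4 + 4*5 + 1*4
= 44

44


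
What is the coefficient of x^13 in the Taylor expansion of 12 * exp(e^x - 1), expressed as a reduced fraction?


exp(e^x - 1) = sum_{k>=0} Bell_k x^k / k!, where Bell_k is the k-th Bell number.
So the coefficient of x^13 is 12 * Bell_13 / 13!.
Computing: Bell_13 = 27644437 and 13! = 6227020800, giving
12 * 27644437/6227020800 = 27644437/518918400.

27644437/518918400


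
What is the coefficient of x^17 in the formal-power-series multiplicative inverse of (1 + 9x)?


The inverse is 1/(1 + 9x). Apply the geometric identity 1/(1 - y) = sum_{k>=0} y^k with y = -9x:
1/(1 + 9x) = sum_{k>=0} (-9)^k x^k.
So the coefficient of x^17 is (-9)^17 = -16677181699666569.

-16677181699666569


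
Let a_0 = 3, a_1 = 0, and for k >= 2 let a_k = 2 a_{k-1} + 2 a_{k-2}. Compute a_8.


Iterating the recurrence forward:
a_0 = 3
a_1 = 0
a_2 = 2*0 + 2*3 = 6
a_3 = 2*6 + 2*0 = 12
a_4 = 2*12 + 2*6 = 36
a_5 = 2*36 + 2*12 = 96
a_6 = 2*96 + 2*36 = 264
a_7 = 2*264 + 2*96 = 720
a_8 = 2*720 + 2*264 = 1968
So a_8 = 1968.

1968


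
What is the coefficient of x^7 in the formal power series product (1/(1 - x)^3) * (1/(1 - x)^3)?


Combine the factors: (1/(1 - x)^3) * (1/(1 - x)^3) = 1/(1 - x)^6.
Then use 1/(1 - x)^r = sum_{k>=0} C(k + r - 1, r - 1) x^k with r = 6 and k = 7:
C(12, 5) = 792.

792


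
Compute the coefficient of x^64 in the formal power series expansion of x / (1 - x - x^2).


Let f(x) = sum_{k>=0} a_k x^k. Multiplying f(x) * (1 - x - x^2) = x and matching coefficients gives a_0 = 0, a_1 = 1, and a_k = a_{k-1} + a_{k-2} for k >= 2. These are the Fibonacci numbers F_k.
Iterating from F_0 = 0, F_1 = 1:
F_0=0, F_1=1, F_2=1, F_3=2, F_4=3, F_5=5, F_6=8, F_7=13, F_8=21, F_9=34, ...
F_64 = 10610209857723.

10610209857723


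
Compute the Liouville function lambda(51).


The Liouville function is lambda(k) = (-1)^Omega(k), where Omega(k) counts the prime factors of k with multiplicity.
Factoring: 51 = 3 * 17, so Omega(51) = 2.
lambda(51) = (-1)^2 = 1.

1


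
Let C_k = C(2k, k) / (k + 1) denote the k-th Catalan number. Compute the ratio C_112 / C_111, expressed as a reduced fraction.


Using C_k = (2k)! / (k! (k+1)!), the ratio C_{k+1}/C_k simplifies to
C_{k+1}/C_k = [(2k+2)! / ((k+1)! (k+2)!)] * [k! (k+1)! / (2k)!]
 = (2k+2)(2k+1) / ((k+1)(k+2)) = 2(2k+1) / (k+2).
For k = 111: 2(2*111 + 1) / (111 + 2) = 446/113 = 446/113.

446/113


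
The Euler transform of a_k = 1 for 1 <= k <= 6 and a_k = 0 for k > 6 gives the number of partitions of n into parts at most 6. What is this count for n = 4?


Partitions of 4 into parts at most 6:
Using generating function (1-x)^(-1)(1-x^2)^(-1)...(1-x^6)^(-1),
the coefficient of x^4 = 5

5


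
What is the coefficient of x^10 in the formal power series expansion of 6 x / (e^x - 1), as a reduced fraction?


The exponential generating function for Bernoulli numbers is
x / (e^x - 1) = sum_{k>=0} B_k x^k / k!.
So the coefficient of x^10 in 6 x / (e^x - 1) is 6 B_10 / 10!.
Computing: B_10 = 5/66, 10! = 3628800, giving
6 * 5/66 / 3628800 = 1/7983360.

1/7983360


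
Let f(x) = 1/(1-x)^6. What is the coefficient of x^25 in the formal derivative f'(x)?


Differentiate: d/dx [ 1/(1-x)^r ] = r / (1-x)^(r+1).
Here r = 6, so f'(x) = 6 / (1-x)^7.
The expansion of 1/(1-x)^(r+1) has coefficient of x^n equal to C(n+r, r).
So the coefficient of x^25 in f'(x) is
6 * C(31, 6) = 6 * 736281 = 4417686

4417686


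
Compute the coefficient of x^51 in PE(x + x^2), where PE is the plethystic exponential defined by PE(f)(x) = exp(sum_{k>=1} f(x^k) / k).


With f(x) = x + x^2, the exponent is sum_{k>=1} (x^k + x^(2k)) / k = -ln(1 - x) - ln(1 - x^2). Exponentiating:
PE(x + x^2) = 1 / ((1 - x)(1 - x^2)).
This is the generating function for partitions of n into parts of size 1 or 2. The number of 2's can be any j in 0..25, and the rest are 1's, so
[x^51] = floor(51/2) + 1 = 26.

26


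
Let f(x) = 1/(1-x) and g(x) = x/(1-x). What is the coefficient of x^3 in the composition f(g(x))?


First simplify the composition: f(g(x)) = 1/(1 - x/(1-x)) = (1-x)/((1-x) - x) = (1-x)/(1-2x).
Now extract the coefficient. Write (1-x)/(1-2x) = 1/(1-2x) - x/(1-2x).
The coefficient of x^n in 1/(1-2x) is 2^n, and in x/(1-2x) is 2^(n-1) (for n >= 1).
So the coefficient of x^3 is 2^3 - 2^2 = 8 - 4 = 4.

4


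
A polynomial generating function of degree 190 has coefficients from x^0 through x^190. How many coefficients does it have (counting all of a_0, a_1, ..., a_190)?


A polynomial of degree 190 takes the form a_0 + a_1 x + ... + a_190 x^190.
The number of coefficients is 190 + 1 = 191.

191


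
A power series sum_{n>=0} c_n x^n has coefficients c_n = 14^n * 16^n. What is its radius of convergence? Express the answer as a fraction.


By the root test (Cauchy-Hadamard), the radius is R = 1 / limsup_n |c_n|^(1/n).
Here |c_n|^(1/n) = (14^n * 16^n)^(1/n) = 14 * 16 = 224 for all n.
So R = 1/224 = 1/224.

1/224


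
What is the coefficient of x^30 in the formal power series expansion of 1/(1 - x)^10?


The negative binomial / multiset identity is
1/(1 - x)^r = sum_{k>=0} C(k + r - 1, r - 1) x^k.
Here r = 10 and k = 30, so the coefficient is
C(30 + 9, 9) = C(39, 9)
= 211915132

211915132


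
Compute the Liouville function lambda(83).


The Liouville function is lambda(k) = (-1)^Omega(k), where Omega(k) counts the prime factors of k with multiplicity.
Factoring: 83 = 83, so Omega(83) = 1.
lambda(83) = (-1)^1 = -1.

-1


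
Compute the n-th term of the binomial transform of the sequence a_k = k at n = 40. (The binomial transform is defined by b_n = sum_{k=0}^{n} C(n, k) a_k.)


With a_k = k, b_n = sum_{k=0}^{n} C(n, k) k. Using k * C(n, k) = n * C(n-1, k-1) gives b_n = n * sum_{k>=1} C(n-1, k-1) = n * 2^(n-1).
For n = 40: 40 * 2^39 = 40 * 549755813888 = 21990232555520.

21990232555520


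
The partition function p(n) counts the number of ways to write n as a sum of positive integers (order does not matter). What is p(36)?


Using the generating function prod_{k>=1} 1/(1-x^k), we compute p(36).
By dynamic programming over parts 1 through 36:
p(36) = 17977

17977


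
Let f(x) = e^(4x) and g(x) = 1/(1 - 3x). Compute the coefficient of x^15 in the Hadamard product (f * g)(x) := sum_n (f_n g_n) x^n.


Expanding: f_k = 4^k/k! (from e^(4x)) and g_k = 3^k (from 1/(1 - 3x)). So the Hadamard coefficient (f * g)_k = 4^k 3^k / k! = (12)^k / k!.
For k = 15: 12^15/15! = 15407021574586368/1307674368000 = 10319560704/875875.

10319560704/875875


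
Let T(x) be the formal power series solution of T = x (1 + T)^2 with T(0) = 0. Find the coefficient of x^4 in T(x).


Apply the Lagrange inversion formula: if T = x * phi(T) with phi(t) = (1 + t)^2, then [x^n] T = (1/n) [t^(n-1)] phi(t)^n = (1/n) [t^(n-1)] (1 + t)^(2n) = (1/n) C(2n, n-1).
Using the identity C(2n, n-1) = C(2n, n) * n / (n+1), the unscaled factor equals C(2n, n) / (n+1) = C_n, the n-th Catalan number.
For n = 4: C_4 = C(8, 4) / 5 = 70/5 = 14 = 14.

14


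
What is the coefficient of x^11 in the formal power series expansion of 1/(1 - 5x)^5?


The general identity 1/(1 - c x)^r = sum_{k>=0} c^k C(k + r - 1, r - 1) x^k follows by substituting y = c x into 1/(1 - y)^r = sum_{k>=0} C(k + r - 1, r - 1) y^k.
For c = 5, r = 5, k = 11:
5^11 * C(15, 4) = 48828125 * 1365 = 66650390625.

66650390625


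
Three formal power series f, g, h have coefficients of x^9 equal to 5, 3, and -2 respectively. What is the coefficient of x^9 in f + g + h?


Series addition is componentwise:
5 + 3 + -2
= 6

6


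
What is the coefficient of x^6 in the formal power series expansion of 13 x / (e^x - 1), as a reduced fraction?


The exponential generating function for Bernoulli numbers is
x / (e^x - 1) = sum_{k>=0} B_k x^k / k!.
So the coefficient of x^6 in 13 x / (e^x - 1) is 13 B_6 / 6!.
Computing: B_6 = 1/42, 6! = 720, giving
13 * 1/42 / 720 = 13/30240.

13/30240


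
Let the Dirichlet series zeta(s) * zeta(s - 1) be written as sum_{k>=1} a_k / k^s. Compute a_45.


Convolution gives a_k = sum_{d | k} d * 1 = sum_{d | k} d = sigma(k), the sum of positive divisors of k.
For k = 45, the divisors are 1, 3, 5, 9, 15, 45, so
sigma(45) = 1 + 3 + 5 + 9 + 15 + 45 = 78.

78


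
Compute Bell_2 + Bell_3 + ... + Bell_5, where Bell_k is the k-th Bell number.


Recall Bell_k counts set partitions of a k-set (with Bell_0 = 1 by convention).
Bell_2 through Bell_5: 2, 5, 15, 52
Sum = 2 + 5 + 15 + 52 = 74.

74


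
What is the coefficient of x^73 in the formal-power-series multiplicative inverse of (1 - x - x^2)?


Let the inverse be f(x) = sum_{k>=0} a_k x^k. From f(x) * (1 - x - x^2) = 1 and matching coefficients:
 x^0: a_0 = 1.
 x^1: a_1 - a_0 = 0, so a_1 = 1.
 x^k (k >= 2): a_k - a_{k-1} - a_{k-2} = 0, i.e. a_k = a_{k-1} + a_{k-2}.
This is the Fibonacci-type recurrence shifted so that a_0 = a_1 = 1.
Iterating: a_0=1, a_1=1, a_2=2, a_3=3, a_4=5, a_5=8, a_6=13, a_7=21, a_8=34, a_9=55, ...
a_73 = 1304969544928657.

1304969544928657


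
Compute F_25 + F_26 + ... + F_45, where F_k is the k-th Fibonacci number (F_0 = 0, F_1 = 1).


Use the identity sum_{k=0}^{N} F_k = F_{N+2} - 1 (which follows from F_{k+2} - F_{k+1} = F_k). Then
sum_{k=25}^{45} F_k = (F_{47} - 1) - (F_{26} - 1) = F_{47} - F_{26}.
Computing: F_{47} = 2971215073, F_{26} = 121393, so
Sum = 2971215073 - 121393 = 2971093680.

2971093680


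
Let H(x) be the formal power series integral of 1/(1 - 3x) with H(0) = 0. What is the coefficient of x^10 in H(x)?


1/(1 - 3x) = sum_{k>=0} 3^k x^k. Integrating termwise with H(0) = 0:
H(x) = sum_{k>=0} 3^k x^(k+1) / (k+1) = sum_{m>=1} 3^(m-1) x^m / m.
For m = 10: 3^9/10 = 19683/10 = 19683/10.

19683/10
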